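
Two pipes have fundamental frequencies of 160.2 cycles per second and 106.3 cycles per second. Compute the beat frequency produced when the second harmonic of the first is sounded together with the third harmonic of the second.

1.5 Hz

Second harmonic of the first: 2·160.2 = 320.4 Hz.
Third harmonic of the second: 3·106.3 = 318.9 Hz.
f_beat = |320.4 − 318.9| = 1.5 Hz.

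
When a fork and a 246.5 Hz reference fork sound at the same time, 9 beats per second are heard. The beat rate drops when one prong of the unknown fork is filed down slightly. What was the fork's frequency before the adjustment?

237.5 Hz

|f − 246.5| = 9, so the fork was at either 237.5 Hz or 255.5 Hz.
Filing a prong removes mass and raises the fork's frequency; the adjustment raises the fork's frequency.
The beat rate fell, so the adjustment moved the fork toward 246.5 Hz — it must have started below the reference.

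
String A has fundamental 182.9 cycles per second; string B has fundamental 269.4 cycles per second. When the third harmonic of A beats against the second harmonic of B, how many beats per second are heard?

Third harmonic of the first: 3·182.9 = 548.7 Hz.
Second harmonic of the second: 2·269.4 = 538.8 Hz.
f_beat = |548.7 − 538.8| = 9.9 Hz.

9.9 Hz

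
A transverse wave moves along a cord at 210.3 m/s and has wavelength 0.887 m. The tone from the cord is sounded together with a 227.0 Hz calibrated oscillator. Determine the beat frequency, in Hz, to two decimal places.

Source frequency f = v/λ = 210.3/0.887 = 237.0913 Hz.
f_beat = |237.0913 − 227.0| = 10.09 Hz.

10.09 Hz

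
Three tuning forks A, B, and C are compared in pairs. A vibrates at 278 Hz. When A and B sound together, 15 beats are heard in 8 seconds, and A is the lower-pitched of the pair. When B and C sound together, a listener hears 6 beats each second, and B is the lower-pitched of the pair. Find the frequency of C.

285.875 Hz

A–B: Beat frequency = 15/8 = 1.875 Hz.
B is above A, so f_B = 278 + 1.875 = 279.875 Hz.
C is above B, so f_C = 279.875 + 6 = 285.875 Hz.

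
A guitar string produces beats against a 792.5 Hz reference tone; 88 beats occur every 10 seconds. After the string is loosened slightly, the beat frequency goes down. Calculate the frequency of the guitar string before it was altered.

801.3 Hz

Beat frequency = 88/10 = 8.8 Hz.
|f − 792.5| = 8.8, so the guitar string was at either 783.7 Hz or 801.3 Hz.
Reducing tension lowers a string's frequency; the adjustment lowers the guitar string's frequency.
The beat rate fell, so the adjustment moved the guitar string toward 792.5 Hz — it must have started above the reference.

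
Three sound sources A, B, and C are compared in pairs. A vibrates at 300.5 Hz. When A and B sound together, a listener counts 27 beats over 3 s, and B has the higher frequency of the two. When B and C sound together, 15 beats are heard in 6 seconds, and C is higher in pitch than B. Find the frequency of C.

A–B: Beat frequency = 27/3 = 9 Hz.
B is above A, so f_B = 300.5 + 9 = 309.5 Hz.
B–C: Beat frequency = 15/6 = 2.5 Hz.
C is above B, so f_C = 309.5 + 2.5 = 312 Hz.

312 Hz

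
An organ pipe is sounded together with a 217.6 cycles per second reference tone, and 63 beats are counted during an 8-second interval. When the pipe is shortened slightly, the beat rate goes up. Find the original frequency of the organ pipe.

Beat frequency = 63/8 = 7.875 Hz.
|f − 217.6| = 7.875, so the organ pipe was at either 209.725 Hz or 225.475 Hz.
A shorter pipe has a higher fundamental; the adjustment raises the organ pipe's frequency.
The beat rate rose, so the adjustment moved the organ pipe further from 217.6 Hz — it was already above the reference.

225.475 Hz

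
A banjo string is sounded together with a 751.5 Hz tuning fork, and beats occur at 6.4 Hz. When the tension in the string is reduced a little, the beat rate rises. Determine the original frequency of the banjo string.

|f − 751.5| = 6.4, so the banjo string was at either 745.1 Hz or 757.9 Hz.
Lower tension means lower frequency; the adjustment lowers the banjo string's frequency.
The beat rate rose, so the adjustment moved the banjo string further from 751.5 Hz — it was already below the reference.

745.1 Hz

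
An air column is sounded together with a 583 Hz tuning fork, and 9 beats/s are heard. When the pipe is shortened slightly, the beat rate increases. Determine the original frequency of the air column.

|f − 583| = 9, so the air column was at either 574 Hz or 592 Hz.
A shorter pipe has a higher fundamental; the adjustment raises the air column's frequency.
The beat rate rose, so the adjustment moved the air column further from 583 Hz — it was already above the reference.

592 Hz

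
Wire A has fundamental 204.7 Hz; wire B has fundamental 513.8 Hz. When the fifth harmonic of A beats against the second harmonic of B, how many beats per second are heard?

Fifth harmonic of the first: 5·204.7 = 1023.5 Hz.
Second harmonic of the second: 2·513.8 = 1027.6 Hz.
f_beat = |1023.5 − 1027.6| = 4.1 Hz.

4.1 Hz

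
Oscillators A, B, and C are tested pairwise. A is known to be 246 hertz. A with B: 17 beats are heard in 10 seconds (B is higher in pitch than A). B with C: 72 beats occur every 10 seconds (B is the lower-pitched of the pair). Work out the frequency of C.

254.9 Hz

A–B: Beat frequency = 17/10 = 1.7 Hz.
B is above A, so f_B = 246 + 1.7 = 247.7 Hz.
B–C: Beat frequency = 72/10 = 7.2 Hz.
C is above B, so f_C = 247.7 + 7.2 = 254.9 Hz.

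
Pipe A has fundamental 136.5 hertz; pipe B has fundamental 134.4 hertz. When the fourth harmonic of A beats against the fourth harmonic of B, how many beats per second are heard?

Fourth harmonic of the first: 4·136.5 = 546.0 Hz.
Fourth harmonic of the second: 4·134.4 = 537.6 Hz.
f_beat = |546.0 − 537.6| = 8.4 Hz.

8.4 Hz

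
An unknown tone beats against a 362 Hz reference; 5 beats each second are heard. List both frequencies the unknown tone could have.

|f − 362| = 5, so f = 362 ± 5.

357 Hz or 367 Hz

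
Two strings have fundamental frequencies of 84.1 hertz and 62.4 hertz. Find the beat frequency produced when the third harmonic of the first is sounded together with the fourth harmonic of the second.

2.7 Hz

Third harmonic of the first: 3·84.1 = 252.3 Hz.
Fourth harmonic of the second: 4·62.4 = 249.6 Hz.
f_beat = |252.3 − 249.6| = 2.7 Hz.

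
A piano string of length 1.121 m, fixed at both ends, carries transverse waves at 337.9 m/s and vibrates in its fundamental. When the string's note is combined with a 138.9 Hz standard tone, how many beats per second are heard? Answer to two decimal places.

11.81 Hz

For a string fixed at both ends, f_n = n·v/(2L) = 1·337.9/(2·1.121) = 150.7136 Hz.
f_beat = |150.7136 − 138.9| = 11.81 Hz.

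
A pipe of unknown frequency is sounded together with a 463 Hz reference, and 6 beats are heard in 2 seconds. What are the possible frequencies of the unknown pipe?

460 Hz or 466 Hz

Beat frequency = 6/2 = 3 Hz.
|f − 463| = 3, so f = 463 ± 3.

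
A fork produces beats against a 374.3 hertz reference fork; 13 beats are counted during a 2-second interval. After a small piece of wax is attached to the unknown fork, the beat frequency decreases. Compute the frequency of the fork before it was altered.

Beat frequency = 13/2 = 6.5 Hz.
|f − 374.3| = 6.5, so the fork was at either 367.8 Hz or 380.8 Hz.
Loading a fork with wax lowers its frequency; the adjustment lowers the fork's frequency.
The beat rate fell, so the adjustment moved the fork toward 374.3 Hz — it must have started above the reference.

380.8 Hz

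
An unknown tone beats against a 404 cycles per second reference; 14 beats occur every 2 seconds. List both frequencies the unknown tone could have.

Beat frequency = 14/2 = 7 Hz.
|f − 404| = 7, so f = 404 ± 7.

397 Hz or 411 Hz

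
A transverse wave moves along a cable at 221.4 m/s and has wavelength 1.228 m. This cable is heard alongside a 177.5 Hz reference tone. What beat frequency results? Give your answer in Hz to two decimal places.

2.79 Hz

Source frequency f = v/λ = 221.4/1.228 = 180.2932 Hz.
f_beat = |180.2932 − 177.5| = 2.79 Hz.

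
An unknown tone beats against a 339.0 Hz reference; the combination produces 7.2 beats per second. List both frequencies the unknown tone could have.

|f − 339.0| = 7.2, so f = 339.0 ± 7.2.

331.8 Hz or 346.2 Hz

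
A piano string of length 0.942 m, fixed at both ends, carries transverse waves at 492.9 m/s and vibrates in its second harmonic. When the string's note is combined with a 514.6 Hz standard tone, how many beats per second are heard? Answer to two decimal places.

8.65 Hz

For a string fixed at both ends, f_n = n·v/(2L) = 2·492.9/(2·0.942) = 523.2484 Hz.
f_beat = |523.2484 − 514.6| = 8.65 Hz.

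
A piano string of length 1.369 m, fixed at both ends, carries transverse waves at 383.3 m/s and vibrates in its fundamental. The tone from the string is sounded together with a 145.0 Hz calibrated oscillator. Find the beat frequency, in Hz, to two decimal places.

5.01 Hz

For a string fixed at both ends, f_n = n·v/(2L) = 1·383.3/(2·1.369) = 139.9927 Hz.
f_beat = |139.9927 − 145.0| = 5.01 Hz.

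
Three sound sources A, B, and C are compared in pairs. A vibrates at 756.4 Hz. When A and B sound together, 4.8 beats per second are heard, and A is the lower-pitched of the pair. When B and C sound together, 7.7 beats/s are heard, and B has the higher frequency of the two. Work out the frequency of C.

753.5 Hz

B is above A, so f_B = 756.4 + 4.8 = 761.2 Hz.
C is below B, so f_C = 761.2 − 7.7 = 753.5 Hz.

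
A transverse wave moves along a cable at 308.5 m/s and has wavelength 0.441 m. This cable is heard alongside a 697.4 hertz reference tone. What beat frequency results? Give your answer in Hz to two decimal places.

2.15 Hz

Source frequency f = v/λ = 308.5/0.441 = 699.5465 Hz.
f_beat = |699.5465 − 697.4| = 2.15 Hz.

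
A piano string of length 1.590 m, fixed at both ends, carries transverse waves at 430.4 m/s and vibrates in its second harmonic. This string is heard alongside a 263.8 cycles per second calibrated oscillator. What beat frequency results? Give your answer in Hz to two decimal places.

6.89 Hz

For a string fixed at both ends, f_n = n·v/(2L) = 2·430.4/(2·1.590) = 270.6918 Hz.
f_beat = |270.6918 − 263.8| = 6.89 Hz.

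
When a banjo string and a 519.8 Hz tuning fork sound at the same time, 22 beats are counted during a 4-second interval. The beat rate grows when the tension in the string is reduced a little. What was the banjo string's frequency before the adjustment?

Beat frequency = 22/4 = 5.5 Hz.
|f − 519.8| = 5.5, so the banjo string was at either 514.3 Hz or 525.3 Hz.
Lower tension means lower frequency; the adjustment lowers the banjo string's frequency.
The beat rate rose, so the adjustment moved the banjo string further from 519.8 Hz — it was already below the reference.

514.3 Hz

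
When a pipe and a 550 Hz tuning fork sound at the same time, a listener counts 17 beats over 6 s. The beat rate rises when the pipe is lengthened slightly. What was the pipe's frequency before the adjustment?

Beat frequency = 17/6 = 2.8333 Hz.
|f − 550| = 2.8333, so the pipe was at either 547.1667 Hz or 552.8333 Hz.
A longer pipe has a lower fundamental; the adjustment lowers the pipe's frequency.
The beat rate rose, so the adjustment moved the pipe further from 550 Hz — it was already below the reference.

547.1667 Hz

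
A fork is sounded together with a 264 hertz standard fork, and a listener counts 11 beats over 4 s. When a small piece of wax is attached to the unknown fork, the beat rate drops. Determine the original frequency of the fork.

Beat frequency = 11/4 = 2.75 Hz.
|f − 264| = 2.75, so the fork was at either 261.25 Hz or 266.75 Hz.
Loading a fork with wax lowers its frequency; the adjustment lowers the fork's frequency.
The beat rate fell, so the adjustment moved the fork toward 264 Hz — it must have started above the reference.

266.75 Hz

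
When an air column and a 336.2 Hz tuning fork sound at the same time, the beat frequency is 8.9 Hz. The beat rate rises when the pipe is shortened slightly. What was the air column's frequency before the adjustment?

|f − 336.2| = 8.9, so the air column was at either 327.3 Hz or 345.1 Hz.
A shorter pipe has a higher fundamental; the adjustment raises the air column's frequency.
The beat rate rose, so the adjustment moved the air column further from 336.2 Hz — it was already above the reference.

345.1 Hz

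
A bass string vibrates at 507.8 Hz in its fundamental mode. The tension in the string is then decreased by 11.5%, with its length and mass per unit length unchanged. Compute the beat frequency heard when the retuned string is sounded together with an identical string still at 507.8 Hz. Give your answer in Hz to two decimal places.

For a string, f ∝ √T, so the new frequency is 507.8·√0.885 = 477.7100 Hz.
f_beat = |477.7100 − 507.8| = 30.09 Hz.

30.09 Hz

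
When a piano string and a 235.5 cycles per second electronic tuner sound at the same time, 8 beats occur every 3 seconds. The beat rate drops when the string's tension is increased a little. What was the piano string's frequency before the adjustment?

232.8333 Hz

Beat frequency = 8/3 = 2.6667 Hz.
|f − 235.5| = 2.6667, so the piano string was at either 232.8333 Hz or 238.1667 Hz.
Higher tension means higher frequency; the adjustment raises the piano string's frequency.
The beat rate fell, so the adjustment moved the piano string toward 235.5 Hz — it must have started below the reference.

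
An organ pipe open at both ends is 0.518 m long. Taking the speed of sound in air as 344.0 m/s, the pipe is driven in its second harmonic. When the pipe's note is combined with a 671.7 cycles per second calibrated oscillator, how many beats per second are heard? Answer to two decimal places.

7.61 Hz

Open pipe: f_n = n·v/(2L) = 2·344.0/(2·0.518) = 664.0927 Hz.
f_beat = |664.0927 − 671.7| = 7.61 Hz.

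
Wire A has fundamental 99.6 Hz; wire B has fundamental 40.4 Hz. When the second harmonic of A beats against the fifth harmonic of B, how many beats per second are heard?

Second harmonic of the first: 2·99.6 = 199.2 Hz.
Fifth harmonic of the second: 5·40.4 = 202.0 Hz.
f_beat = |199.2 − 202.0| = 2.8 Hz.

2.8 Hz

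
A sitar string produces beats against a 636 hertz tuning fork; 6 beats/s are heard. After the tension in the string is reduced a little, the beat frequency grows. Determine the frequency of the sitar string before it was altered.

|f − 636| = 6, so the sitar string was at either 630 Hz or 642 Hz.
Lower tension means lower frequency; the adjustment lowers the sitar string's frequency.
The beat rate rose, so the adjustment moved the sitar string further from 636 Hz — it was already below the reference.

630 Hz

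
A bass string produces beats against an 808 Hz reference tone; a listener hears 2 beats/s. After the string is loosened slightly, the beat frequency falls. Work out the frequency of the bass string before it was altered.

|f − 808| = 2, so the bass string was at either 806 Hz or 810 Hz.
Reducing tension lowers a string's frequency; the adjustment lowers the bass string's frequency.
The beat rate fell, so the adjustment moved the bass string toward 808 Hz — it must have started above the reference.

810 Hz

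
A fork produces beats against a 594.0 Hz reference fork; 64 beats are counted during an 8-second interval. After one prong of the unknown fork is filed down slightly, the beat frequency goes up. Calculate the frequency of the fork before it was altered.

602 Hz

Beat frequency = 64/8 = 8 Hz.
|f − 594.0| = 8, so the fork was at either 586 Hz or 602 Hz.
Filing a prong removes mass and raises the fork's frequency; the adjustment raises the fork's frequency.
The beat rate rose, so the adjustment moved the fork further from 594.0 Hz — it was already above the reference.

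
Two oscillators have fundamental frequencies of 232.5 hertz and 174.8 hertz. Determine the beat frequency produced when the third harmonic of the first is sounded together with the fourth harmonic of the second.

1.7 Hz

Third harmonic of the first: 3·232.5 = 697.5 Hz.
Fourth harmonic of the second: 4·174.8 = 699.2 Hz.
f_beat = |697.5 − 699.2| = 1.7 Hz.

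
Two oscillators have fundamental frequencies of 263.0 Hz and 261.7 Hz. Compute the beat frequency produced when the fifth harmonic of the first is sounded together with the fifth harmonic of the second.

Fifth harmonic of the first: 5·263.0 = 1315.0 Hz.
Fifth harmonic of the second: 5·261.7 = 1308.5 Hz.
f_beat = |1315.0 − 1308.5| = 6.5 Hz.

6.5 Hz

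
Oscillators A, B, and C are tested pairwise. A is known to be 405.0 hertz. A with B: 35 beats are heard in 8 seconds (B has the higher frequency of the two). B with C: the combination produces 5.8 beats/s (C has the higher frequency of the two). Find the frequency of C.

415.175 Hz

A–B: Beat frequency = 35/8 = 4.375 Hz.
B is above A, so f_B = 405.0 + 4.375 = 409.375 Hz.
C is above B, so f_C = 409.375 + 5.8 = 415.175 Hz.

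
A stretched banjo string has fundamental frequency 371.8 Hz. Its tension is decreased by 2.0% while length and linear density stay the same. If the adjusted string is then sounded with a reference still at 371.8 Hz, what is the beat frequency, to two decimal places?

3.74 Hz

For a string, f ∝ √T, so the new frequency is 371.8·√0.980 = 368.0632 Hz.
f_beat = |368.0632 − 371.8| = 3.74 Hz.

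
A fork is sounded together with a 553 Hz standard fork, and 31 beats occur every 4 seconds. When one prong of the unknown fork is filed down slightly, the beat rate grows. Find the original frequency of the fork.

560.75 Hz

Beat frequency = 31/4 = 7.75 Hz.
|f − 553| = 7.75, so the fork was at either 545.25 Hz or 560.75 Hz.
Filing a prong removes mass and raises the fork's frequency; the adjustment raises the fork's frequency.
The beat rate rose, so the adjustment moved the fork further from 553 Hz — it was already above the reference.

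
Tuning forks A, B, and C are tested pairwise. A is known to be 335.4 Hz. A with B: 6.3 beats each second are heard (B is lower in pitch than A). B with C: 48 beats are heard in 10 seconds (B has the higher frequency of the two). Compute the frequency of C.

B is below A, so f_B = 335.4 − 6.3 = 329.1 Hz.
B–C: Beat frequency = 48/10 = 4.8 Hz.
C is below B, so f_C = 329.1 − 4.8 = 324.3 Hz.

324.3 Hz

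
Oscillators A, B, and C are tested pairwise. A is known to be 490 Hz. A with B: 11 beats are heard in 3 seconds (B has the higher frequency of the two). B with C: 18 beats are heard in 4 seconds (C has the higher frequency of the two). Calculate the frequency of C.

A–B: Beat frequency = 11/3 = 3.6667 Hz.
B is above A, so f_B = 490 + 3.6667 = 493.6667 Hz.
B–C: Beat frequency = 18/4 = 4.5 Hz.
C is above B, so f_C = 493.6667 + 4.5 = 498.1667 Hz.

498.1667 Hz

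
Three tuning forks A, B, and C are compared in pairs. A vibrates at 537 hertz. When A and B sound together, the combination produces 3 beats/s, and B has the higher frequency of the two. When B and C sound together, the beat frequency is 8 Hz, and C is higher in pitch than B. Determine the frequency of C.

B is above A, so f_B = 537 + 3 = 540 Hz.
C is above B, so f_C = 540 + 8 = 548 Hz.

548 Hz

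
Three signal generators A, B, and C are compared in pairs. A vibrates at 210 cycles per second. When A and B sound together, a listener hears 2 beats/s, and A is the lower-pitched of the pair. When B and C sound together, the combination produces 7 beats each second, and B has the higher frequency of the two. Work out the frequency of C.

205 Hz

B is above A, so f_B = 210 + 2 = 212 Hz.
C is below B, so f_C = 212 − 7 = 205 Hz.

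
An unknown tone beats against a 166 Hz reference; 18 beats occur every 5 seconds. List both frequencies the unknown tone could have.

Beat frequency = 18/5 = 3.6 Hz.
|f − 166| = 3.6, so f = 166 ± 3.6.

162.4 Hz or 169.6 Hz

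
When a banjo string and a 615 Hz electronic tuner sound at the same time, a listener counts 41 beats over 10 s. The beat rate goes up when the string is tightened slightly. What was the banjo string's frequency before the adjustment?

619.1 Hz

Beat frequency = 41/10 = 4.1 Hz.
|f − 615| = 4.1, so the banjo string was at either 610.9 Hz or 619.1 Hz.
Increasing tension raises a string's frequency; the adjustment raises the banjo string's frequency.
The beat rate rose, so the adjustment moved the banjo string further from 615 Hz — it was already above the reference.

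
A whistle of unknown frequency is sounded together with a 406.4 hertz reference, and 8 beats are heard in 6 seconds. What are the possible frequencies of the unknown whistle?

405.0667 Hz or 407.7333 Hz

Beat frequency = 8/6 = 1.3333 Hz.
|f − 406.4| = 1.3333, so f = 406.4 ± 1.3333.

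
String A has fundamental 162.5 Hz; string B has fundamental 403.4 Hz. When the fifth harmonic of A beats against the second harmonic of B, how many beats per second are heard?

Fifth harmonic of the first: 5·162.5 = 812.5 Hz.
Second harmonic of the second: 2·403.4 = 806.8 Hz.
f_beat = |812.5 − 806.8| = 5.7 Hz.

5.7 Hz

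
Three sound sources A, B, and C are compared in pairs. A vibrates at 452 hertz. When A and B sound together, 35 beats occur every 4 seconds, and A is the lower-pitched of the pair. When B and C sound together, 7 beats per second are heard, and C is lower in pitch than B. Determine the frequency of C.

A–B: Beat frequency = 35/4 = 8.75 Hz.
B is above A, so f_B = 452 + 8.75 = 460.75 Hz.
C is below B, so f_C = 460.75 − 7 = 453.75 Hz.

453.75 Hz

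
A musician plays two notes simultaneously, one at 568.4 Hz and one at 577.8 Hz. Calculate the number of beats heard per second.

9.4 Hz

f_beat = |f₁ − f₂|.
|568.4 − 577.8| = 9.4 Hz.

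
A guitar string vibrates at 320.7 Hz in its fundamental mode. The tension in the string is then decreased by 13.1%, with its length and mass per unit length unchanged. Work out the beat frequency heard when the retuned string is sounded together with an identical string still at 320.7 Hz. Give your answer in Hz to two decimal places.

21.74 Hz

For a string, f ∝ √T, so the new frequency is 320.7·√0.869 = 298.9571 Hz.
f_beat = |298.9571 − 320.7| = 21.74 Hz.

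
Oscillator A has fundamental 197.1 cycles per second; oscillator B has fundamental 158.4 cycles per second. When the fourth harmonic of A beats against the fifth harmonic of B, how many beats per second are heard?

Fourth harmonic of the first: 4·197.1 = 788.4 Hz.
Fifth harmonic of the second: 5·158.4 = 792.0 Hz.
f_beat = |788.4 − 792.0| = 3.6 Hz.

3.6 Hz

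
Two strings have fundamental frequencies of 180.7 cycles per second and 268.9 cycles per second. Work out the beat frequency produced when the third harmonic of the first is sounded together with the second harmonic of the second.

Third harmonic of the first: 3·180.7 = 542.1 Hz.
Second harmonic of the second: 2·268.9 = 537.8 Hz.
f_beat = |542.1 − 537.8| = 4.3 Hz.

4.3 Hz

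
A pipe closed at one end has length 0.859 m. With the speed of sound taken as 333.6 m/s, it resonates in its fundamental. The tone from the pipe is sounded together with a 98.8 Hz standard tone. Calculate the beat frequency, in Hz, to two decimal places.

Closed pipe (odd harmonics): f_n = n·v/(4L) = 1·333.6/(4·0.859) = 97.0896 Hz.
f_beat = |97.0896 − 98.8| = 1.71 Hz.

1.71 Hz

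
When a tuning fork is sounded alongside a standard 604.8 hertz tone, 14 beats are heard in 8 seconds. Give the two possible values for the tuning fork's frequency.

603.05 Hz or 606.55 Hz

Beat frequency = 14/8 = 1.75 Hz.
|f − 604.8| = 1.75, so f = 604.8 ± 1.75.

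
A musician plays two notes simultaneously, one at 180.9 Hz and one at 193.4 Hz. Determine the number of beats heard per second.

The beat frequency equals the magnitude of the frequency difference.
|180.9 − 193.4| = 12.5 Hz.

12.5 Hz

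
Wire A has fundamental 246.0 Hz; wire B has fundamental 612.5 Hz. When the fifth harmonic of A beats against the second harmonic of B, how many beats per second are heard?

5.0 Hz

Fifth harmonic of the first: 5·246.0 = 1230.0 Hz.
Second harmonic of the second: 2·612.5 = 1225.0 Hz.
f_beat = |1230.0 − 1225.0| = 5.0 Hz.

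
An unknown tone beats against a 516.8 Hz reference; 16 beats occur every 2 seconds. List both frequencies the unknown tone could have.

Beat frequency = 16/2 = 8 Hz.
|f − 516.8| = 8, so f = 516.8 ± 8.

508.8 Hz or 524.8 Hz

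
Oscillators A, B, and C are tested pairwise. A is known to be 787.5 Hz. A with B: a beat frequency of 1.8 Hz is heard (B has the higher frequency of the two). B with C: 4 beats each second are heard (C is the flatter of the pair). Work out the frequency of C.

B is above A, so f_B = 787.5 + 1.8 = 789.3 Hz.
C is below B, so f_C = 789.3 − 4 = 785.3 Hz.

785.3 Hz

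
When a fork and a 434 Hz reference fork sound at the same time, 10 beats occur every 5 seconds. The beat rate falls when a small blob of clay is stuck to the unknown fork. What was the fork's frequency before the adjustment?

436 Hz

Beat frequency = 10/5 = 2 Hz.
|f − 434| = 2, so the fork was at either 432 Hz or 436 Hz.
Adding mass to a fork lowers its frequency; the adjustment lowers the fork's frequency.
The beat rate fell, so the adjustment moved the fork toward 434 Hz — it must have started above the reference.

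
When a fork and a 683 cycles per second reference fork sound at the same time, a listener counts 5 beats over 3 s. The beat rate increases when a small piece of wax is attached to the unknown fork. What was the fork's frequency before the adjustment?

681.3333 Hz

Beat frequency = 5/3 = 1.6667 Hz.
|f − 683| = 1.6667, so the fork was at either 681.3333 Hz or 684.6667 Hz.
Loading a fork with wax lowers its frequency; the adjustment lowers the fork's frequency.
The beat rate rose, so the adjustment moved the fork further from 683 Hz — it was already below the reference.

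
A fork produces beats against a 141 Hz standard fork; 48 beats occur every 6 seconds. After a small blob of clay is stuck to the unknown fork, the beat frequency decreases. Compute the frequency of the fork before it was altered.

Beat frequency = 48/6 = 8 Hz.
|f − 141| = 8, so the fork was at either 133 Hz or 149 Hz.
Adding mass to a fork lowers its frequency; the adjustment lowers the fork's frequency.
The beat rate fell, so the adjustment moved the fork toward 141 Hz — it must have started above the reference.

149 Hz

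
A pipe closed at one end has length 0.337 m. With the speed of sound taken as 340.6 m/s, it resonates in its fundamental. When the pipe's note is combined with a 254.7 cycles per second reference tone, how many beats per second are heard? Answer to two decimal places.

2.03 Hz

Closed pipe (odd harmonics): f_n = n·v/(4L) = 1·340.6/(4·0.337) = 252.6706 Hz.
f_beat = |252.6706 − 254.7| = 2.03 Hz.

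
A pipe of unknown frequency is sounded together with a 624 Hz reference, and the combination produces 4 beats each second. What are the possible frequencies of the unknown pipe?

|f − 624| = 4, so f = 624 ± 4.

620 Hz or 628 Hz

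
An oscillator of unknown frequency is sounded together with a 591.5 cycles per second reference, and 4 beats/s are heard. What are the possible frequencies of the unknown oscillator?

587.5 Hz or 595.5 Hz

|f − 591.5| = 4, so f = 591.5 ± 4.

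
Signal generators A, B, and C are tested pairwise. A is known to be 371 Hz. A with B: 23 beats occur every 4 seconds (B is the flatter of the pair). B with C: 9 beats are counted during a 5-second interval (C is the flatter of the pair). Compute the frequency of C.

363.45 Hz

A–B: Beat frequency = 23/4 = 5.75 Hz.
B is below A, so f_B = 371 − 5.75 = 365.25 Hz.
B–C: Beat frequency = 9/5 = 1.8 Hz.
C is below B, so f_C = 365.25 − 1.8 = 363.45 Hz.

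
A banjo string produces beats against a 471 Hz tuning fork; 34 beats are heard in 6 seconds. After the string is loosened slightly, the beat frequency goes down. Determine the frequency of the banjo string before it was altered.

476.6667 Hz

Beat frequency = 34/6 = 5.6667 Hz.
|f − 471| = 5.6667, so the banjo string was at either 465.3333 Hz or 476.6667 Hz.
Reducing tension lowers a string's frequency; the adjustment lowers the banjo string's frequency.
The beat rate fell, so the adjustment moved the banjo string toward 471 Hz — it must have started above the reference.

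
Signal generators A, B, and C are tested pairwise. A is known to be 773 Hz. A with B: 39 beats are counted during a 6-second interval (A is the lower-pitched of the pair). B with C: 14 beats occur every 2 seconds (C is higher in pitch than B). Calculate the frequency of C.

A–B: Beat frequency = 39/6 = 6.5 Hz.
B is above A, so f_B = 773 + 6.5 = 779.5 Hz.
B–C: Beat frequency = 14/2 = 7 Hz.
C is above B, so f_C = 779.5 + 7 = 786.5 Hz.

786.5 Hz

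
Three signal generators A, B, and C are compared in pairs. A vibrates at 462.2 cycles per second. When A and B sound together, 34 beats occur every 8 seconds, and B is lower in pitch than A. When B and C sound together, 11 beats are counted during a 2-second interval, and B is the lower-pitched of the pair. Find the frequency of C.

463.45 Hz

A–B: Beat frequency = 34/8 = 4.25 Hz.
B is below A, so f_B = 462.2 − 4.25 = 457.95 Hz.
B–C: Beat frequency = 11/2 = 5.5 Hz.
C is above B, so f_C = 457.95 + 5.5 = 463.45 Hz.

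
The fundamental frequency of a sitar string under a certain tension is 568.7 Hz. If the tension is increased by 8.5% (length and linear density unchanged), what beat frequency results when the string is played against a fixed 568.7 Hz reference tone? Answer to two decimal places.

For a string, f ∝ √T, so the new frequency is 568.7·√1.085 = 592.3769 Hz.
f_beat = |592.3769 − 568.7| = 23.68 Hz.

23.68 Hz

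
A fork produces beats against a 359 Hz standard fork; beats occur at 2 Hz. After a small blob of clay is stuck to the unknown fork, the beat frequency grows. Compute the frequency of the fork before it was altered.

357 Hz

|f − 359| = 2, so the fork was at either 357 Hz or 361 Hz.
Adding mass to a fork lowers its frequency; the adjustment lowers the fork's frequency.
The beat rate rose, so the adjustment moved the fork further from 359 Hz — it was already below the reference.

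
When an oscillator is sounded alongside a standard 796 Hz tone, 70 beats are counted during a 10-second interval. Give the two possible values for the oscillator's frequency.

789 Hz or 803 Hz

Beat frequency = 70/10 = 7 Hz.
|f − 796| = 7, so f = 796 ± 7.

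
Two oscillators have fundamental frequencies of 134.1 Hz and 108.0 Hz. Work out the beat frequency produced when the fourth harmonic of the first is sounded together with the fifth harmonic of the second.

Fourth harmonic of the first: 4·134.1 = 536.4 Hz.
Fifth harmonic of the second: 5·108.0 = 540.0 Hz.
f_beat = |536.4 − 540.0| = 3.6 Hz.

3.6 Hz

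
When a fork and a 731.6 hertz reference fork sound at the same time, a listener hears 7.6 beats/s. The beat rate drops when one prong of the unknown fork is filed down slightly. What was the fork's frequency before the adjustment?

724 Hz

|f − 731.6| = 7.6, so the fork was at either 724 Hz or 739.2 Hz.
Filing a prong removes mass and raises the fork's frequency; the adjustment raises the fork's frequency.
The beat rate fell, so the adjustment moved the fork toward 731.6 Hz — it must have started below the reference.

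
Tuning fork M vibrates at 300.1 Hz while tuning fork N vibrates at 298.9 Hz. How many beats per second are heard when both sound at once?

1.2 Hz

f_beat = |f₁ − f₂|.
|300.1 − 298.9| = 1.2 Hz.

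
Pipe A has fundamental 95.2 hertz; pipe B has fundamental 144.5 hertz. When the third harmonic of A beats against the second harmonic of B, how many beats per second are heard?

3.4 Hz

Third harmonic of the first: 3·95.2 = 285.6 Hz.
Second harmonic of the second: 2·144.5 = 289.0 Hz.
f_beat = |285.6 − 289.0| = 3.4 Hz.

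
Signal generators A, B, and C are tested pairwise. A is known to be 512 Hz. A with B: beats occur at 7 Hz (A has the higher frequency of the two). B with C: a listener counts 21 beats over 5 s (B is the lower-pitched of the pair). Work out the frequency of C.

B is below A, so f_B = 512 − 7 = 505 Hz.
B–C: Beat frequency = 21/5 = 4.2 Hz.
C is above B, so f_C = 505 + 4.2 = 509.2 Hz.

509.2 Hz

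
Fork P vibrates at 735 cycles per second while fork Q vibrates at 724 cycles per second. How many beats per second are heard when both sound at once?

11 Hz

The beat frequency equals the magnitude of the frequency difference.
|735 − 724| = 11 Hz.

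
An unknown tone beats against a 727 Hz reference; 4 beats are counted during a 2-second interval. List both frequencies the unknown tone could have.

725 Hz or 729 Hz

Beat frequency = 4/2 = 2 Hz.
|f − 727| = 2, so f = 727 ± 2.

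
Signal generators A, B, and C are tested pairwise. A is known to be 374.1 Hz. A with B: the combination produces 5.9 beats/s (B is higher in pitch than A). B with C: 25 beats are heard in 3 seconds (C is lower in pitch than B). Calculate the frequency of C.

371.6667 Hz

B is above A, so f_B = 374.1 + 5.9 = 380 Hz.
B–C: Beat frequency = 25/3 = 8.3333 Hz.
C is below B, so f_C = 380 − 8.3333 = 371.6667 Hz.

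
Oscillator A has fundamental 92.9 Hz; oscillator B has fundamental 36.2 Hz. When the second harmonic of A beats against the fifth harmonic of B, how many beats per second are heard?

Second harmonic of the first: 2·92.9 = 185.8 Hz.
Fifth harmonic of the second: 5·36.2 = 181.0 Hz.
f_beat = |185.8 − 181.0| = 4.8 Hz.

4.8 Hz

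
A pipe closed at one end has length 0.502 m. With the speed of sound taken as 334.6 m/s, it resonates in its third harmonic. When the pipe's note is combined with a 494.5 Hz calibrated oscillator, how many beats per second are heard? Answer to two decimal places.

5.40 Hz

Closed pipe (odd harmonics): f_n = n·v/(4L) = 3·334.6/(4·0.502) = 499.9004 Hz.
f_beat = |499.9004 − 494.5| = 5.40 Hz.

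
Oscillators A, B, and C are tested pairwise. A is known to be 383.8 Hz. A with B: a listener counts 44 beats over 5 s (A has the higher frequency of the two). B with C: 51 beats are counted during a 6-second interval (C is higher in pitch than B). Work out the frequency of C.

383.5 Hz

A–B: Beat frequency = 44/5 = 8.8 Hz.
B is below A, so f_B = 383.8 − 8.8 = 375 Hz.
B–C: Beat frequency = 51/6 = 8.5 Hz.
C is above B, so f_C = 375 + 8.5 = 383.5 Hz.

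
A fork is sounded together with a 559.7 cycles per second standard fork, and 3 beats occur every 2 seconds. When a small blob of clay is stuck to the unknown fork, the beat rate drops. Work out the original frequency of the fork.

561.2 Hz

Beat frequency = 3/2 = 1.5 Hz.
|f − 559.7| = 1.5, so the fork was at either 558.2 Hz or 561.2 Hz.
Adding mass to a fork lowers its frequency; the adjustment lowers the fork's frequency.
The beat rate fell, so the adjustment moved the fork toward 559.7 Hz — it must have started above the reference.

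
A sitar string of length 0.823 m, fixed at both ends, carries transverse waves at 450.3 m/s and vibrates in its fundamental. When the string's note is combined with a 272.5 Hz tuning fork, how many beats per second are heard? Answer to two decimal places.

1.07 Hz

For a string fixed at both ends, f_n = n·v/(2L) = 1·450.3/(2·0.823) = 273.5723 Hz.
f_beat = |273.5723 − 272.5| = 1.07 Hz.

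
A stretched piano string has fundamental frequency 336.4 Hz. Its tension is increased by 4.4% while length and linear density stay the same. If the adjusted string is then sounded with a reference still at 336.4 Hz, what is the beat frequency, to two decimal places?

For a string, f ∝ √T, so the new frequency is 336.4·√1.044 = 343.7211 Hz.
f_beat = |343.7211 − 336.4| = 7.32 Hz.

7.32 Hz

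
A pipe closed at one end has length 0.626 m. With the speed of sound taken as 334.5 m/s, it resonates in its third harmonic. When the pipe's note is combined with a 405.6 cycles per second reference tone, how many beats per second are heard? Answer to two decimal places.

4.84 Hz

Closed pipe (odd harmonics): f_n = n·v/(4L) = 3·334.5/(4·0.626) = 400.7588 Hz.
f_beat = |400.7588 − 405.6| = 4.84 Hz.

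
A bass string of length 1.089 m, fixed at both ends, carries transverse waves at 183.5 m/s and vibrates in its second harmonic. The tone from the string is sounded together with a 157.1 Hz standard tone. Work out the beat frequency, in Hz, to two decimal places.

11.40 Hz

For a string fixed at both ends, f_n = n·v/(2L) = 2·183.5/(2·1.089) = 168.5032 Hz.
f_beat = |168.5032 − 157.1| = 11.40 Hz.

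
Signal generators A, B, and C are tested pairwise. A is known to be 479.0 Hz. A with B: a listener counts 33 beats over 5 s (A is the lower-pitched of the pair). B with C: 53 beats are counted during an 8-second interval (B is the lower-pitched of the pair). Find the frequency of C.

A–B: Beat frequency = 33/5 = 6.6 Hz.
B is above A, so f_B = 479.0 + 6.6 = 485.6 Hz.
B–C: Beat frequency = 53/8 = 6.625 Hz.
C is above B, so f_C = 485.6 + 6.625 = 492.225 Hz.

492.225 Hz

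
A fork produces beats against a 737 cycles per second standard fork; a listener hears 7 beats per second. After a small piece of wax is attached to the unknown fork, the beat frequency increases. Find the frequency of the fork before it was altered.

730 Hz

|f − 737| = 7, so the fork was at either 730 Hz or 744 Hz.
Loading a fork with wax lowers its frequency; the adjustment lowers the fork's frequency.
The beat rate rose, so the adjustment moved the fork further from 737 Hz — it was already below the reference.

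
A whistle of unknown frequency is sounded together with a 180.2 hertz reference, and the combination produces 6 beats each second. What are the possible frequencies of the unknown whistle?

|f − 180.2| = 6, so f = 180.2 ± 6.

174.2 Hz or 186.2 Hz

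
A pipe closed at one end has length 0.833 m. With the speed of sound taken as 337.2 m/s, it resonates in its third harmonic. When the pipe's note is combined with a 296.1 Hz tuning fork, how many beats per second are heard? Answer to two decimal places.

7.50 Hz

Closed pipe (odd harmonics): f_n = n·v/(4L) = 3·337.2/(4·0.833) = 303.6014 Hz.
f_beat = |303.6014 − 296.1| = 7.50 Hz.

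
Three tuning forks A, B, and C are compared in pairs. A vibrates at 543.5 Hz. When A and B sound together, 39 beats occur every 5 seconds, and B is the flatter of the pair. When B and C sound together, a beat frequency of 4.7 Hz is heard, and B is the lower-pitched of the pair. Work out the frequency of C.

A–B: Beat frequency = 39/5 = 7.8 Hz.
B is below A, so f_B = 543.5 − 7.8 = 535.7 Hz.
C is above B, so f_C = 535.7 + 4.7 = 540.4 Hz.

540.4 Hz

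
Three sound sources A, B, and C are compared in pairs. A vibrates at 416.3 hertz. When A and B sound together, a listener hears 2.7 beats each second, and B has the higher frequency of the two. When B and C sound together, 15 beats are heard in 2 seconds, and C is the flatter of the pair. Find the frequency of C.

411.5 Hz

B is above A, so f_B = 416.3 + 2.7 = 419 Hz.
B–C: Beat frequency = 15/2 = 7.5 Hz.
C is below B, so f_C = 419 − 7.5 = 411.5 Hz.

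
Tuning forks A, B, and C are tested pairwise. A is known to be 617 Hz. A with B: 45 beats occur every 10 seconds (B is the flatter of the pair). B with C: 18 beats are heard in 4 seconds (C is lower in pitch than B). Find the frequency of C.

A–B: Beat frequency = 45/10 = 4.5 Hz.
B is below A, so f_B = 617 − 4.5 = 612.5 Hz.
B–C: Beat frequency = 18/4 = 4.5 Hz.
C is below B, so f_C = 612.5 − 4.5 = 608 Hz.

608 Hz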